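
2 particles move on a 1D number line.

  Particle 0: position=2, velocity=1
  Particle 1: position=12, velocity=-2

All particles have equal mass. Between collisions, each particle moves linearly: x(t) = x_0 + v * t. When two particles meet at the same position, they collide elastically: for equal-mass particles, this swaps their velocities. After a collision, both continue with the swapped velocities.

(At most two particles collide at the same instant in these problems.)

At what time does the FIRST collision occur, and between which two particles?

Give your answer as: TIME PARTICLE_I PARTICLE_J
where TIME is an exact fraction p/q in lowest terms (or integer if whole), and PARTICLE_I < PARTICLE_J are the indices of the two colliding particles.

Answer: 10/3 0 1

Derivation:
Pair (0,1): pos 2,12 vel 1,-2 -> gap=10, closing at 3/unit, collide at t=10/3
Earliest collision: t=10/3 between 0 and 1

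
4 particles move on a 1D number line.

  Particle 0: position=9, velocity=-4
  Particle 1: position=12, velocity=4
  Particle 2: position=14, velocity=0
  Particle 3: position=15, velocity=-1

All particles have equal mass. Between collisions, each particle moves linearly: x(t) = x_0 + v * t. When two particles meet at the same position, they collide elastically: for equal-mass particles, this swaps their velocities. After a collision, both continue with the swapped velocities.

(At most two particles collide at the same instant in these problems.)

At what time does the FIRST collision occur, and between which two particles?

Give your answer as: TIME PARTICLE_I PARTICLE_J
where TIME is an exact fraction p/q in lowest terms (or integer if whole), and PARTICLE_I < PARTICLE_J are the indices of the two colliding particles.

Answer: 1/2 1 2

Derivation:
Pair (0,1): pos 9,12 vel -4,4 -> not approaching (rel speed -8 <= 0)
Pair (1,2): pos 12,14 vel 4,0 -> gap=2, closing at 4/unit, collide at t=1/2
Pair (2,3): pos 14,15 vel 0,-1 -> gap=1, closing at 1/unit, collide at t=1
Earliest collision: t=1/2 between 1 and 2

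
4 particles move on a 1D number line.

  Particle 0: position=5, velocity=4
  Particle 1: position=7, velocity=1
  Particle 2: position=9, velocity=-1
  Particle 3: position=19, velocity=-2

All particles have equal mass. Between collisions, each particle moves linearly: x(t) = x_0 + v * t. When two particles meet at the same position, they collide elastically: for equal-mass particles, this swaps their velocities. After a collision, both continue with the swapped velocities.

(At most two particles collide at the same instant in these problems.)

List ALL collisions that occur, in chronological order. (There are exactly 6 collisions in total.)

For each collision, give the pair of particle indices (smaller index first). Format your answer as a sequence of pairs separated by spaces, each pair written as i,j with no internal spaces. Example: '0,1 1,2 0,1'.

Answer: 0,1 1,2 0,1 2,3 1,2 0,1

Derivation:
Collision at t=2/3: particles 0 and 1 swap velocities; positions: p0=23/3 p1=23/3 p2=25/3 p3=53/3; velocities now: v0=1 v1=4 v2=-1 v3=-2
Collision at t=4/5: particles 1 and 2 swap velocities; positions: p0=39/5 p1=41/5 p2=41/5 p3=87/5; velocities now: v0=1 v1=-1 v2=4 v3=-2
Collision at t=1: particles 0 and 1 swap velocities; positions: p0=8 p1=8 p2=9 p3=17; velocities now: v0=-1 v1=1 v2=4 v3=-2
Collision at t=7/3: particles 2 and 3 swap velocities; positions: p0=20/3 p1=28/3 p2=43/3 p3=43/3; velocities now: v0=-1 v1=1 v2=-2 v3=4
Collision at t=4: particles 1 and 2 swap velocities; positions: p0=5 p1=11 p2=11 p3=21; velocities now: v0=-1 v1=-2 v2=1 v3=4
Collision at t=10: particles 0 and 1 swap velocities; positions: p0=-1 p1=-1 p2=17 p3=45; velocities now: v0=-2 v1=-1 v2=1 v3=4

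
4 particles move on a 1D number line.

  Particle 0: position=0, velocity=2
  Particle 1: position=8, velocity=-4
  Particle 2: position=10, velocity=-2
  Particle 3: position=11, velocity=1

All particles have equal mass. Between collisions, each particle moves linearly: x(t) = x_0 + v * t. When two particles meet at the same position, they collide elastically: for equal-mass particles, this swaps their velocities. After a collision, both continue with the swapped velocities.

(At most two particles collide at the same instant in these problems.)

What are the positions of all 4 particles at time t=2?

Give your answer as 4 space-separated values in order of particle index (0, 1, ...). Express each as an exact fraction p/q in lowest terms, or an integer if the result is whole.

Collision at t=4/3: particles 0 and 1 swap velocities; positions: p0=8/3 p1=8/3 p2=22/3 p3=37/3; velocities now: v0=-4 v1=2 v2=-2 v3=1
Advance to t=2 (no further collisions before then); velocities: v0=-4 v1=2 v2=-2 v3=1; positions = 0 4 6 13

Answer: 0 4 6 13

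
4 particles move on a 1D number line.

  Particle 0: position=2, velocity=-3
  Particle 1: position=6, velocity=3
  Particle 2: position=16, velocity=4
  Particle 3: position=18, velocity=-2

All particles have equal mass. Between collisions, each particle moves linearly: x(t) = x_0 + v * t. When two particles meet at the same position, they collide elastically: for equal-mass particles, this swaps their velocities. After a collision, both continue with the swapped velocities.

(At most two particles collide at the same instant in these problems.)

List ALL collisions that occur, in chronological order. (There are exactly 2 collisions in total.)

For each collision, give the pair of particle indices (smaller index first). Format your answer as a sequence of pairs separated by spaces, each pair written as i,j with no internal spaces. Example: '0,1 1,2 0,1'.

Collision at t=1/3: particles 2 and 3 swap velocities; positions: p0=1 p1=7 p2=52/3 p3=52/3; velocities now: v0=-3 v1=3 v2=-2 v3=4
Collision at t=12/5: particles 1 and 2 swap velocities; positions: p0=-26/5 p1=66/5 p2=66/5 p3=128/5; velocities now: v0=-3 v1=-2 v2=3 v3=4

Answer: 2,3 1,2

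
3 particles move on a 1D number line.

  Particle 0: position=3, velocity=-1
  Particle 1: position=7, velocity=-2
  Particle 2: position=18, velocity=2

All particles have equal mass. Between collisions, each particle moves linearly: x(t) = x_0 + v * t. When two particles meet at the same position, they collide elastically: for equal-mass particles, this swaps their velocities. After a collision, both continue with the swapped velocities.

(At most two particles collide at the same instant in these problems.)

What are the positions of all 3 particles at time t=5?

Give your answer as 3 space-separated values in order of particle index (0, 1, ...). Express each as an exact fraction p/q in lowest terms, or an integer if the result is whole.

Answer: -3 -2 28

Derivation:
Collision at t=4: particles 0 and 1 swap velocities; positions: p0=-1 p1=-1 p2=26; velocities now: v0=-2 v1=-1 v2=2
Advance to t=5 (no further collisions before then); velocities: v0=-2 v1=-1 v2=2; positions = -3 -2 28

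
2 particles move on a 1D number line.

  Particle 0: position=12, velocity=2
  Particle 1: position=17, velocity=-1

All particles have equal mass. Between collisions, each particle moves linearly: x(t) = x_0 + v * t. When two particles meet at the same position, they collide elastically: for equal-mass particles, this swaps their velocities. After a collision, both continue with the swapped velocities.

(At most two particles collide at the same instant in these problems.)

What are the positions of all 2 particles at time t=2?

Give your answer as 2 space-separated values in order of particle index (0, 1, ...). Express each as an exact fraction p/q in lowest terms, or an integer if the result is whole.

Answer: 15 16

Derivation:
Collision at t=5/3: particles 0 and 1 swap velocities; positions: p0=46/3 p1=46/3; velocities now: v0=-1 v1=2
Advance to t=2 (no further collisions before then); velocities: v0=-1 v1=2; positions = 15 16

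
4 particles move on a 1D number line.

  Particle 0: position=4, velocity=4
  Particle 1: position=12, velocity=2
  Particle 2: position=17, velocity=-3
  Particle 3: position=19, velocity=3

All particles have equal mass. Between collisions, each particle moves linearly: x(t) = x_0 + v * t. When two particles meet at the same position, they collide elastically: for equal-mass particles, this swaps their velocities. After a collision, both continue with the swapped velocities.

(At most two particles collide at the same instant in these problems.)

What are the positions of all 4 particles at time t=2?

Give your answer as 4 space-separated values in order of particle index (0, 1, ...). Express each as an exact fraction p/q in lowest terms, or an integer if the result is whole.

Collision at t=1: particles 1 and 2 swap velocities; positions: p0=8 p1=14 p2=14 p3=22; velocities now: v0=4 v1=-3 v2=2 v3=3
Collision at t=13/7: particles 0 and 1 swap velocities; positions: p0=80/7 p1=80/7 p2=110/7 p3=172/7; velocities now: v0=-3 v1=4 v2=2 v3=3
Advance to t=2 (no further collisions before then); velocities: v0=-3 v1=4 v2=2 v3=3; positions = 11 12 16 25

Answer: 11 12 16 25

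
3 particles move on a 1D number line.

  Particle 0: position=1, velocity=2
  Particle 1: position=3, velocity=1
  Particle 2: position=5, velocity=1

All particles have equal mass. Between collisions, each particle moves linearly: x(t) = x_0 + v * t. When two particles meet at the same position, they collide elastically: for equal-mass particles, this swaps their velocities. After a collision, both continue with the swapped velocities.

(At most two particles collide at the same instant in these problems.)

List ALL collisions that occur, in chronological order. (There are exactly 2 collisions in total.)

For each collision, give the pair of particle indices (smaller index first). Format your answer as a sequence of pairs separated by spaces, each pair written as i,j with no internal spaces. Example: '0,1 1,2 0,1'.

Collision at t=2: particles 0 and 1 swap velocities; positions: p0=5 p1=5 p2=7; velocities now: v0=1 v1=2 v2=1
Collision at t=4: particles 1 and 2 swap velocities; positions: p0=7 p1=9 p2=9; velocities now: v0=1 v1=1 v2=2

Answer: 0,1 1,2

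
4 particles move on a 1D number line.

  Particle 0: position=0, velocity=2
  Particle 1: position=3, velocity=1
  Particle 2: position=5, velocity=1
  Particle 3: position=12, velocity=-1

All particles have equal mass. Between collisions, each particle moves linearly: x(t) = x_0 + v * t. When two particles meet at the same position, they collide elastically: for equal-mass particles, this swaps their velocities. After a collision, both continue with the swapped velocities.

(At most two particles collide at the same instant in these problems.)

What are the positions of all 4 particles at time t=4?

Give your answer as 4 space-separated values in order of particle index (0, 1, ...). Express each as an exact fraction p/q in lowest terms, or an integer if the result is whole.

Answer: 7 8 8 9

Derivation:
Collision at t=3: particles 0 and 1 swap velocities; positions: p0=6 p1=6 p2=8 p3=9; velocities now: v0=1 v1=2 v2=1 v3=-1
Collision at t=7/2: particles 2 and 3 swap velocities; positions: p0=13/2 p1=7 p2=17/2 p3=17/2; velocities now: v0=1 v1=2 v2=-1 v3=1
Collision at t=4: particles 1 and 2 swap velocities; positions: p0=7 p1=8 p2=8 p3=9; velocities now: v0=1 v1=-1 v2=2 v3=1
Advance to t=4 (no further collisions before then); velocities: v0=1 v1=-1 v2=2 v3=1; positions = 7 8 8 9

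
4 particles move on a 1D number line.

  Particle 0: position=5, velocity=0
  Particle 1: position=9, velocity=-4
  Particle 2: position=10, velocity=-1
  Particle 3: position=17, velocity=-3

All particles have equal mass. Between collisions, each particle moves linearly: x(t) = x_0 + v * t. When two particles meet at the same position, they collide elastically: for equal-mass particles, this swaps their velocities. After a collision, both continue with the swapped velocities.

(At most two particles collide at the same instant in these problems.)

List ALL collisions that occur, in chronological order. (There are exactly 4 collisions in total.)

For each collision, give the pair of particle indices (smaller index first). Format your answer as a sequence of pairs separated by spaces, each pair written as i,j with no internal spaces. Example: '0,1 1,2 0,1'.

Collision at t=1: particles 0 and 1 swap velocities; positions: p0=5 p1=5 p2=9 p3=14; velocities now: v0=-4 v1=0 v2=-1 v3=-3
Collision at t=7/2: particles 2 and 3 swap velocities; positions: p0=-5 p1=5 p2=13/2 p3=13/2; velocities now: v0=-4 v1=0 v2=-3 v3=-1
Collision at t=4: particles 1 and 2 swap velocities; positions: p0=-7 p1=5 p2=5 p3=6; velocities now: v0=-4 v1=-3 v2=0 v3=-1
Collision at t=5: particles 2 and 3 swap velocities; positions: p0=-11 p1=2 p2=5 p3=5; velocities now: v0=-4 v1=-3 v2=-1 v3=0

Answer: 0,1 2,3 1,2 2,3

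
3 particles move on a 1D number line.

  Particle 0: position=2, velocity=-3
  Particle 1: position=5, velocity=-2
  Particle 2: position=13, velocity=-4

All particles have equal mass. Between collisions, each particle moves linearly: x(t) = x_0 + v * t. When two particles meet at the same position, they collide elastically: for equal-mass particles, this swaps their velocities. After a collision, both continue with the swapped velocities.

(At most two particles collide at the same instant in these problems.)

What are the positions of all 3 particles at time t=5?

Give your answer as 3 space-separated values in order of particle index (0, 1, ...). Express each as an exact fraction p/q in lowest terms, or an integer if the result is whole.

Answer: -13 -7 -5

Derivation:
Collision at t=4: particles 1 and 2 swap velocities; positions: p0=-10 p1=-3 p2=-3; velocities now: v0=-3 v1=-4 v2=-2
Advance to t=5 (no further collisions before then); velocities: v0=-3 v1=-4 v2=-2; positions = -13 -7 -5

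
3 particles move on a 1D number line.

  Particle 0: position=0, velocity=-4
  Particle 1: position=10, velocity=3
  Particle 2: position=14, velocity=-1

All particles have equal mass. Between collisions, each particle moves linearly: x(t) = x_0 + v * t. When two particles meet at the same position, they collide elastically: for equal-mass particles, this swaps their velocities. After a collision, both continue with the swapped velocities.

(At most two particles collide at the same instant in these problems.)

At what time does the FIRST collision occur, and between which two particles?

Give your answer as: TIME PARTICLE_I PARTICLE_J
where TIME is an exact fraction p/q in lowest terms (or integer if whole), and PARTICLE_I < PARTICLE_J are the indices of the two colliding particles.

Pair (0,1): pos 0,10 vel -4,3 -> not approaching (rel speed -7 <= 0)
Pair (1,2): pos 10,14 vel 3,-1 -> gap=4, closing at 4/unit, collide at t=1
Earliest collision: t=1 between 1 and 2

Answer: 1 1 2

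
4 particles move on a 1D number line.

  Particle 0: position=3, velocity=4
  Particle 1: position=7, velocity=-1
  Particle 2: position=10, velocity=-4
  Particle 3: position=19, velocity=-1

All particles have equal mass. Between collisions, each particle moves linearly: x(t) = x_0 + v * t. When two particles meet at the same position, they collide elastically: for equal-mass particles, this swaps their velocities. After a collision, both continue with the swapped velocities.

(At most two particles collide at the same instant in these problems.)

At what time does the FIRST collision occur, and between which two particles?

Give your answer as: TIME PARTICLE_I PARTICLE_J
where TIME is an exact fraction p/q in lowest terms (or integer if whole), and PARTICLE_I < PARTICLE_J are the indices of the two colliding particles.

Pair (0,1): pos 3,7 vel 4,-1 -> gap=4, closing at 5/unit, collide at t=4/5
Pair (1,2): pos 7,10 vel -1,-4 -> gap=3, closing at 3/unit, collide at t=1
Pair (2,3): pos 10,19 vel -4,-1 -> not approaching (rel speed -3 <= 0)
Earliest collision: t=4/5 between 0 and 1

Answer: 4/5 0 1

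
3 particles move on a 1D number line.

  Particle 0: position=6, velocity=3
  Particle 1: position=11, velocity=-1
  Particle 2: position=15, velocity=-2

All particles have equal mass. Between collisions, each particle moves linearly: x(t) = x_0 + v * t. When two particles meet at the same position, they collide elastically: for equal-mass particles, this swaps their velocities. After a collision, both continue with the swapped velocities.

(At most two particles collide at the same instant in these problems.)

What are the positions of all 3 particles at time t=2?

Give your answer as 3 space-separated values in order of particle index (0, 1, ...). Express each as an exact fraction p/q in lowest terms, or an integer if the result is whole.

Collision at t=5/4: particles 0 and 1 swap velocities; positions: p0=39/4 p1=39/4 p2=25/2; velocities now: v0=-1 v1=3 v2=-2
Collision at t=9/5: particles 1 and 2 swap velocities; positions: p0=46/5 p1=57/5 p2=57/5; velocities now: v0=-1 v1=-2 v2=3
Advance to t=2 (no further collisions before then); velocities: v0=-1 v1=-2 v2=3; positions = 9 11 12

Answer: 9 11 12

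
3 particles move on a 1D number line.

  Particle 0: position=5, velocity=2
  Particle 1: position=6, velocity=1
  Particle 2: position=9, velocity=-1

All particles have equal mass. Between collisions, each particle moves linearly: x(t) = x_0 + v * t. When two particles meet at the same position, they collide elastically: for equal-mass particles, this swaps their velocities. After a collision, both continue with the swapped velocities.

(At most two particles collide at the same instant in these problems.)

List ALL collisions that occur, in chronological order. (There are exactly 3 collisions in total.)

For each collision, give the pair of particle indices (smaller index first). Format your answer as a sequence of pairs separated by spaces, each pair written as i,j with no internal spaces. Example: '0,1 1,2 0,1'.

Answer: 0,1 1,2 0,1

Derivation:
Collision at t=1: particles 0 and 1 swap velocities; positions: p0=7 p1=7 p2=8; velocities now: v0=1 v1=2 v2=-1
Collision at t=4/3: particles 1 and 2 swap velocities; positions: p0=22/3 p1=23/3 p2=23/3; velocities now: v0=1 v1=-1 v2=2
Collision at t=3/2: particles 0 and 1 swap velocities; positions: p0=15/2 p1=15/2 p2=8; velocities now: v0=-1 v1=1 v2=2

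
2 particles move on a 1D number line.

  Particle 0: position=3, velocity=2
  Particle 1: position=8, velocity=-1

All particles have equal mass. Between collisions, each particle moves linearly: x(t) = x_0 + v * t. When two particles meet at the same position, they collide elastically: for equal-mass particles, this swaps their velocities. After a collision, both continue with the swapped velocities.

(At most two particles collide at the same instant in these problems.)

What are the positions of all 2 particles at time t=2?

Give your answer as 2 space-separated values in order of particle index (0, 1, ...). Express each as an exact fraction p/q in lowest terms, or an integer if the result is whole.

Answer: 6 7

Derivation:
Collision at t=5/3: particles 0 and 1 swap velocities; positions: p0=19/3 p1=19/3; velocities now: v0=-1 v1=2
Advance to t=2 (no further collisions before then); velocities: v0=-1 v1=2; positions = 6 7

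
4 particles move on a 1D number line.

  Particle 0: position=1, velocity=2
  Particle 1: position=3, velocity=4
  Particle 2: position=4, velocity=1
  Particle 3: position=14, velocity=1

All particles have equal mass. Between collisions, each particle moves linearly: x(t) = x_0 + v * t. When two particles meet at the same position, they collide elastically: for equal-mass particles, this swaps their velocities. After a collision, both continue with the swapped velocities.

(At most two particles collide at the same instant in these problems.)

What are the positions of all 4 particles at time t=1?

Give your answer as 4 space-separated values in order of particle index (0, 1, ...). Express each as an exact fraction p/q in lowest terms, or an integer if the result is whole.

Collision at t=1/3: particles 1 and 2 swap velocities; positions: p0=5/3 p1=13/3 p2=13/3 p3=43/3; velocities now: v0=2 v1=1 v2=4 v3=1
Advance to t=1 (no further collisions before then); velocities: v0=2 v1=1 v2=4 v3=1; positions = 3 5 7 15

Answer: 3 5 7 15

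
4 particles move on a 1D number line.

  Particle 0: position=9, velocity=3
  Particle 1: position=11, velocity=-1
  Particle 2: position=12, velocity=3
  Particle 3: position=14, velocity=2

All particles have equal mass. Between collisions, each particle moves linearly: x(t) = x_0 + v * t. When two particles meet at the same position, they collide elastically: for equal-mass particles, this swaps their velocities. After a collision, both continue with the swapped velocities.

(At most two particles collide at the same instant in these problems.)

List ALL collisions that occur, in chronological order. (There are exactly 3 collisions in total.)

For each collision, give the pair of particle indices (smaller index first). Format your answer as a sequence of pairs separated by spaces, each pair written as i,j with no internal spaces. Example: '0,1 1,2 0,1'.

Collision at t=1/2: particles 0 and 1 swap velocities; positions: p0=21/2 p1=21/2 p2=27/2 p3=15; velocities now: v0=-1 v1=3 v2=3 v3=2
Collision at t=2: particles 2 and 3 swap velocities; positions: p0=9 p1=15 p2=18 p3=18; velocities now: v0=-1 v1=3 v2=2 v3=3
Collision at t=5: particles 1 and 2 swap velocities; positions: p0=6 p1=24 p2=24 p3=27; velocities now: v0=-1 v1=2 v2=3 v3=3

Answer: 0,1 2,3 1,2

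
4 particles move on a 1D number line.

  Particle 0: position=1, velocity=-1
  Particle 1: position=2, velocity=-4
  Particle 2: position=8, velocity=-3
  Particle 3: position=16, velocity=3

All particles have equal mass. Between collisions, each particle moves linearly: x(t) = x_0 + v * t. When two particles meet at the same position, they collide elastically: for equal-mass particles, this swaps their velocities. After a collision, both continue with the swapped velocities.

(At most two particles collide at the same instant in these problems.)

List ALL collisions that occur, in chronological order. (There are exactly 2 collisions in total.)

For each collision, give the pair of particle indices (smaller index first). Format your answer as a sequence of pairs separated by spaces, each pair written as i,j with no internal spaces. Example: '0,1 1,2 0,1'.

Collision at t=1/3: particles 0 and 1 swap velocities; positions: p0=2/3 p1=2/3 p2=7 p3=17; velocities now: v0=-4 v1=-1 v2=-3 v3=3
Collision at t=7/2: particles 1 and 2 swap velocities; positions: p0=-12 p1=-5/2 p2=-5/2 p3=53/2; velocities now: v0=-4 v1=-3 v2=-1 v3=3

Answer: 0,1 1,2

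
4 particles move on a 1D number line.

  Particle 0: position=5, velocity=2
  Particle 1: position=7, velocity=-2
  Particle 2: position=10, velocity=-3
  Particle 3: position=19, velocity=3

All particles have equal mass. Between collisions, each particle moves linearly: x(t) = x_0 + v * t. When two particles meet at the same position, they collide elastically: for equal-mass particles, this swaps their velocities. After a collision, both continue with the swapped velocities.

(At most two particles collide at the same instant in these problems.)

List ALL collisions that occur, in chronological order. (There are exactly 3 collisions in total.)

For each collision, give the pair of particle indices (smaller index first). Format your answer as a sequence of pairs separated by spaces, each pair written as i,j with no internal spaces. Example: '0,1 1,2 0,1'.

Collision at t=1/2: particles 0 and 1 swap velocities; positions: p0=6 p1=6 p2=17/2 p3=41/2; velocities now: v0=-2 v1=2 v2=-3 v3=3
Collision at t=1: particles 1 and 2 swap velocities; positions: p0=5 p1=7 p2=7 p3=22; velocities now: v0=-2 v1=-3 v2=2 v3=3
Collision at t=3: particles 0 and 1 swap velocities; positions: p0=1 p1=1 p2=11 p3=28; velocities now: v0=-3 v1=-2 v2=2 v3=3

Answer: 0,1 1,2 0,1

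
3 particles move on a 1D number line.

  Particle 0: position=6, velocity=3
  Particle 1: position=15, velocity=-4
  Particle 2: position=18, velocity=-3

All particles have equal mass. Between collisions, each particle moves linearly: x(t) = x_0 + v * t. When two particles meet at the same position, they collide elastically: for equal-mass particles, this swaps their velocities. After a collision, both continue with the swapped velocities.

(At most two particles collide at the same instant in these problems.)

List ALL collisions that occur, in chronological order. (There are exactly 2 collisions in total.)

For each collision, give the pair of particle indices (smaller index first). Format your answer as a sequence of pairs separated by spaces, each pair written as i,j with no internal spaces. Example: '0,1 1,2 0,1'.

Answer: 0,1 1,2

Derivation:
Collision at t=9/7: particles 0 and 1 swap velocities; positions: p0=69/7 p1=69/7 p2=99/7; velocities now: v0=-4 v1=3 v2=-3
Collision at t=2: particles 1 and 2 swap velocities; positions: p0=7 p1=12 p2=12; velocities now: v0=-4 v1=-3 v2=3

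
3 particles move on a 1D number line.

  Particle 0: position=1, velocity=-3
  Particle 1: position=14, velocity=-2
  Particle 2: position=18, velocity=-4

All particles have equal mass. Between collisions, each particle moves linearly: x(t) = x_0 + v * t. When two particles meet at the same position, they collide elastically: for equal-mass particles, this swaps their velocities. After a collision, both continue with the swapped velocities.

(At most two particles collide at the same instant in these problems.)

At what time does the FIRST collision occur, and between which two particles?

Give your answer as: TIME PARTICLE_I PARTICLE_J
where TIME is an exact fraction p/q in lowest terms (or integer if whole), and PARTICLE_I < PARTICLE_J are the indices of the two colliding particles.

Pair (0,1): pos 1,14 vel -3,-2 -> not approaching (rel speed -1 <= 0)
Pair (1,2): pos 14,18 vel -2,-4 -> gap=4, closing at 2/unit, collide at t=2
Earliest collision: t=2 between 1 and 2

Answer: 2 1 2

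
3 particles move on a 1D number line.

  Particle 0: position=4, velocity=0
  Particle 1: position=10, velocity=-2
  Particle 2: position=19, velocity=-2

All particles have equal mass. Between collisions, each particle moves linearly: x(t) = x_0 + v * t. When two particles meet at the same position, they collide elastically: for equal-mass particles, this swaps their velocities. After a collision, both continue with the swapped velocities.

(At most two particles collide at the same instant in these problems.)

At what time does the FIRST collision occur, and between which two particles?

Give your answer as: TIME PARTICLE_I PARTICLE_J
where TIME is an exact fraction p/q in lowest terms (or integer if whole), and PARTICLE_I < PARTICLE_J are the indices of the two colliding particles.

Answer: 3 0 1

Derivation:
Pair (0,1): pos 4,10 vel 0,-2 -> gap=6, closing at 2/unit, collide at t=3
Pair (1,2): pos 10,19 vel -2,-2 -> not approaching (rel speed 0 <= 0)
Earliest collision: t=3 between 0 and 1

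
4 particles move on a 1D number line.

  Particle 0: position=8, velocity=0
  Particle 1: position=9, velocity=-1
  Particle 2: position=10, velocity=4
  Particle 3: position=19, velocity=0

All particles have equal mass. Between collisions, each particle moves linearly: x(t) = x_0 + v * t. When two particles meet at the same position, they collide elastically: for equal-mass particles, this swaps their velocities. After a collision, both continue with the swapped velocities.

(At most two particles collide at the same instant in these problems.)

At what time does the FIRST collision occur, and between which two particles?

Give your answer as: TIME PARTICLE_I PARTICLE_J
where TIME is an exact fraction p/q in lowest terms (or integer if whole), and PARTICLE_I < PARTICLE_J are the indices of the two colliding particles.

Pair (0,1): pos 8,9 vel 0,-1 -> gap=1, closing at 1/unit, collide at t=1
Pair (1,2): pos 9,10 vel -1,4 -> not approaching (rel speed -5 <= 0)
Pair (2,3): pos 10,19 vel 4,0 -> gap=9, closing at 4/unit, collide at t=9/4
Earliest collision: t=1 between 0 and 1

Answer: 1 0 1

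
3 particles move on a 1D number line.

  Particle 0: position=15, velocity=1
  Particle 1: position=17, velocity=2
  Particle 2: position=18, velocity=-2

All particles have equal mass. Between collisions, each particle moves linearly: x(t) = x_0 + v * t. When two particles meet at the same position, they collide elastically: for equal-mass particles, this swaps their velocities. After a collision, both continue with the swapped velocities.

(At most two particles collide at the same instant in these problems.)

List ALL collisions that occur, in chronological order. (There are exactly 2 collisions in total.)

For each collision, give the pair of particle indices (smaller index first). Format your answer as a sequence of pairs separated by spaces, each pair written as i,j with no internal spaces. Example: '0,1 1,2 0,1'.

Collision at t=1/4: particles 1 and 2 swap velocities; positions: p0=61/4 p1=35/2 p2=35/2; velocities now: v0=1 v1=-2 v2=2
Collision at t=1: particles 0 and 1 swap velocities; positions: p0=16 p1=16 p2=19; velocities now: v0=-2 v1=1 v2=2

Answer: 1,2 0,1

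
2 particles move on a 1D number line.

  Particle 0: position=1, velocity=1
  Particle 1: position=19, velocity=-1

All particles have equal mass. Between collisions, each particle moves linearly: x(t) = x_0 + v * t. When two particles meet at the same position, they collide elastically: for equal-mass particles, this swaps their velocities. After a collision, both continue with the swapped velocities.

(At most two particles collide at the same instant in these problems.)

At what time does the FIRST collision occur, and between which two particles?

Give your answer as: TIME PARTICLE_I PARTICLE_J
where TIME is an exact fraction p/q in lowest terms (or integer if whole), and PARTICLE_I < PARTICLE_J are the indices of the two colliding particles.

Pair (0,1): pos 1,19 vel 1,-1 -> gap=18, closing at 2/unit, collide at t=9
Earliest collision: t=9 between 0 and 1

Answer: 9 0 1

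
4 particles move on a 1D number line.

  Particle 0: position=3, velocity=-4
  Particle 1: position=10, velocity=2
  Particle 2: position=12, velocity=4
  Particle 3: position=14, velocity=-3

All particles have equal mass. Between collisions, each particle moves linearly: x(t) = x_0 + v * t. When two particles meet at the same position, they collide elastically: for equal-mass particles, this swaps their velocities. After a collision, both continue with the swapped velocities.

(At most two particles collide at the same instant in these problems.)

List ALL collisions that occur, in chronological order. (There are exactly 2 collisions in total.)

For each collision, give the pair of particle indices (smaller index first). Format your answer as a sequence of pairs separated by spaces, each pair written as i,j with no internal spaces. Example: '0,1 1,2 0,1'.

Answer: 2,3 1,2

Derivation:
Collision at t=2/7: particles 2 and 3 swap velocities; positions: p0=13/7 p1=74/7 p2=92/7 p3=92/7; velocities now: v0=-4 v1=2 v2=-3 v3=4
Collision at t=4/5: particles 1 and 2 swap velocities; positions: p0=-1/5 p1=58/5 p2=58/5 p3=76/5; velocities now: v0=-4 v1=-3 v2=2 v3=4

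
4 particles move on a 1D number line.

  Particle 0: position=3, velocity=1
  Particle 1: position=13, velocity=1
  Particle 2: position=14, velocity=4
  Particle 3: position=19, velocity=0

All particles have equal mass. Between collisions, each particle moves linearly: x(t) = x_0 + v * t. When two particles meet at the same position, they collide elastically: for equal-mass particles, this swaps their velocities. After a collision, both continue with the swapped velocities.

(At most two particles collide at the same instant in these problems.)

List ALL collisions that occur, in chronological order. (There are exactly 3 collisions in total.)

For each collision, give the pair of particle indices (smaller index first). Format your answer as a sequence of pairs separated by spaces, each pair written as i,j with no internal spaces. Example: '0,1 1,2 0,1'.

Collision at t=5/4: particles 2 and 3 swap velocities; positions: p0=17/4 p1=57/4 p2=19 p3=19; velocities now: v0=1 v1=1 v2=0 v3=4
Collision at t=6: particles 1 and 2 swap velocities; positions: p0=9 p1=19 p2=19 p3=38; velocities now: v0=1 v1=0 v2=1 v3=4
Collision at t=16: particles 0 and 1 swap velocities; positions: p0=19 p1=19 p2=29 p3=78; velocities now: v0=0 v1=1 v2=1 v3=4

Answer: 2,3 1,2 0,1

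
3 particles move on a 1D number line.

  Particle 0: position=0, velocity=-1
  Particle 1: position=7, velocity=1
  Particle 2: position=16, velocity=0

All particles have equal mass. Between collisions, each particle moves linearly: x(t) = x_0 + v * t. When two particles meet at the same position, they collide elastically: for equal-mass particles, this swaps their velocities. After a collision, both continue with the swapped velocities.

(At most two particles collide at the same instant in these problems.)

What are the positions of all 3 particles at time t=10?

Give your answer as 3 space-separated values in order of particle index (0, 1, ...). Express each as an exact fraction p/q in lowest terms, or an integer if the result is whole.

Answer: -10 16 17

Derivation:
Collision at t=9: particles 1 and 2 swap velocities; positions: p0=-9 p1=16 p2=16; velocities now: v0=-1 v1=0 v2=1
Advance to t=10 (no further collisions before then); velocities: v0=-1 v1=0 v2=1; positions = -10 16 17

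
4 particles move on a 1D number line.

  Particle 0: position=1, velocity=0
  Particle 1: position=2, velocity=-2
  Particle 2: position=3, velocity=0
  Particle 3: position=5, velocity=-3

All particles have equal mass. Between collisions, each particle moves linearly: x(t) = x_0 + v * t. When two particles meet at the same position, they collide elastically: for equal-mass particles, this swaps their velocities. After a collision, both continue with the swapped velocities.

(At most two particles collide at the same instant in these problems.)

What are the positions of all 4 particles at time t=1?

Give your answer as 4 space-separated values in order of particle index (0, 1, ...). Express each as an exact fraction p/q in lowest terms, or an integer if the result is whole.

Answer: 0 1 2 3

Derivation:
Collision at t=1/2: particles 0 and 1 swap velocities; positions: p0=1 p1=1 p2=3 p3=7/2; velocities now: v0=-2 v1=0 v2=0 v3=-3
Collision at t=2/3: particles 2 and 3 swap velocities; positions: p0=2/3 p1=1 p2=3 p3=3; velocities now: v0=-2 v1=0 v2=-3 v3=0
Advance to t=1 (no further collisions before then); velocities: v0=-2 v1=0 v2=-3 v3=0; positions = 0 1 2 3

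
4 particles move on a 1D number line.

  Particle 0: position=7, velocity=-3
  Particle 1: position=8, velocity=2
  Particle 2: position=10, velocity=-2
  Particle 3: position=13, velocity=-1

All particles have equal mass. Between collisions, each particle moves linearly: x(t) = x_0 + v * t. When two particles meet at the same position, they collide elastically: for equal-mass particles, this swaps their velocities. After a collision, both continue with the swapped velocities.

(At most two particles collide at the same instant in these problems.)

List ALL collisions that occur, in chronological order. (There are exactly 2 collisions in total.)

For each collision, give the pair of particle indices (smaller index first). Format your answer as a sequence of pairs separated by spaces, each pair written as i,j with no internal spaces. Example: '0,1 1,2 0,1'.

Collision at t=1/2: particles 1 and 2 swap velocities; positions: p0=11/2 p1=9 p2=9 p3=25/2; velocities now: v0=-3 v1=-2 v2=2 v3=-1
Collision at t=5/3: particles 2 and 3 swap velocities; positions: p0=2 p1=20/3 p2=34/3 p3=34/3; velocities now: v0=-3 v1=-2 v2=-1 v3=2

Answer: 1,2 2,3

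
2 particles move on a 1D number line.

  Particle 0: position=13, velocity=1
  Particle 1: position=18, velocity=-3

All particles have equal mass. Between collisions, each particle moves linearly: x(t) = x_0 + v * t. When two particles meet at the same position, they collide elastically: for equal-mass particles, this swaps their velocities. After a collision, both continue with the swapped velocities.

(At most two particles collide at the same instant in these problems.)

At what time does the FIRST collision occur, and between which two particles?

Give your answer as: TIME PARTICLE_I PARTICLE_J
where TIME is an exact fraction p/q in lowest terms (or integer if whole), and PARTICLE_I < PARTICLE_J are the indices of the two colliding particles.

Pair (0,1): pos 13,18 vel 1,-3 -> gap=5, closing at 4/unit, collide at t=5/4
Earliest collision: t=5/4 between 0 and 1

Answer: 5/4 0 1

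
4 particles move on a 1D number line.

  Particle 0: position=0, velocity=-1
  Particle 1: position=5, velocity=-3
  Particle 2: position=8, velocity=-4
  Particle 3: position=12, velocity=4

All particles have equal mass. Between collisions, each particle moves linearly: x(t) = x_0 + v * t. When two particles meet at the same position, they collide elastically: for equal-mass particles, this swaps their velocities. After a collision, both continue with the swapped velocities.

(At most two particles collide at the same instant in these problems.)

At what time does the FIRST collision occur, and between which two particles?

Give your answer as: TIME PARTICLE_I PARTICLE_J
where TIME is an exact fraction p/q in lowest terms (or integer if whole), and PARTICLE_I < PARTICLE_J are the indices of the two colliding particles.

Pair (0,1): pos 0,5 vel -1,-3 -> gap=5, closing at 2/unit, collide at t=5/2
Pair (1,2): pos 5,8 vel -3,-4 -> gap=3, closing at 1/unit, collide at t=3
Pair (2,3): pos 8,12 vel -4,4 -> not approaching (rel speed -8 <= 0)
Earliest collision: t=5/2 between 0 and 1

Answer: 5/2 0 1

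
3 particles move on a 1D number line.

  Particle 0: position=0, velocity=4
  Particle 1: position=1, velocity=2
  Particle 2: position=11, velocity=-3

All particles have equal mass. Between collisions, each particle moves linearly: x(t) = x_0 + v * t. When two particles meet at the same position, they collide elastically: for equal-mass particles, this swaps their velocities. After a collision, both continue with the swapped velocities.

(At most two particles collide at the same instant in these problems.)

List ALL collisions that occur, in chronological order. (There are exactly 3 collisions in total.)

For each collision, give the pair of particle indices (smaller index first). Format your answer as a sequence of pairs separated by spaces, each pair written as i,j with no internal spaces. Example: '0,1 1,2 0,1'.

Answer: 0,1 1,2 0,1

Derivation:
Collision at t=1/2: particles 0 and 1 swap velocities; positions: p0=2 p1=2 p2=19/2; velocities now: v0=2 v1=4 v2=-3
Collision at t=11/7: particles 1 and 2 swap velocities; positions: p0=29/7 p1=44/7 p2=44/7; velocities now: v0=2 v1=-3 v2=4
Collision at t=2: particles 0 and 1 swap velocities; positions: p0=5 p1=5 p2=8; velocities now: v0=-3 v1=2 v2=4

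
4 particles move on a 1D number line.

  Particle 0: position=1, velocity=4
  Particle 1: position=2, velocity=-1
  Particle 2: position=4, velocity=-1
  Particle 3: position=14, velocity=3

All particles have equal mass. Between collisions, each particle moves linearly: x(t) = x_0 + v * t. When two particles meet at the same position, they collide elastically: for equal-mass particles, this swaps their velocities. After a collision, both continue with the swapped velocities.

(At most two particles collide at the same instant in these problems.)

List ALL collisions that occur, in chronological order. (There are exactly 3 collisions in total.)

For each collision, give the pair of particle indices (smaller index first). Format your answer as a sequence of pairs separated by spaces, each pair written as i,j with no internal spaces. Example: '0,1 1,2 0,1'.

Answer: 0,1 1,2 2,3

Derivation:
Collision at t=1/5: particles 0 and 1 swap velocities; positions: p0=9/5 p1=9/5 p2=19/5 p3=73/5; velocities now: v0=-1 v1=4 v2=-1 v3=3
Collision at t=3/5: particles 1 and 2 swap velocities; positions: p0=7/5 p1=17/5 p2=17/5 p3=79/5; velocities now: v0=-1 v1=-1 v2=4 v3=3
Collision at t=13: particles 2 and 3 swap velocities; positions: p0=-11 p1=-9 p2=53 p3=53; velocities now: v0=-1 v1=-1 v2=3 v3=4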